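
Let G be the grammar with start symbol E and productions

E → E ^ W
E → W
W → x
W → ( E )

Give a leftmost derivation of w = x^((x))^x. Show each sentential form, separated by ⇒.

E⇒E^W⇒E^W^W⇒W^W^W⇒x^W^W⇒x^(E)^W⇒x^(W)^W⇒x^((E))^W⇒x^((W))^W⇒x^((x))^W⇒x^((x))^x

E ⇒ E^W   [E → E ^ W]
E^W ⇒ E^W^W   [E → E ^ W]
E^W^W ⇒ W^W^W   [E → W]
W^W^W ⇒ x^W^W   [W → x]
x^W^W ⇒ x^(E)^W   [W → ( E )]
x^(E)^W ⇒ x^(W)^W   [E → W]
x^(W)^W ⇒ x^((E))^W   [W → ( E )]
x^((E))^W ⇒ x^((W))^W   [E → W]
x^((W))^W ⇒ x^((x))^W   [W → x]
x^((x))^W ⇒ x^((x))^x   [W → x]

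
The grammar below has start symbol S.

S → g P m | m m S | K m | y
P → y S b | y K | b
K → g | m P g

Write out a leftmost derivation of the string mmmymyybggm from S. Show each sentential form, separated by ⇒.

S ⇒ mmS   [S → m m S]
mmS ⇒ mmKm   [S → K m]
mmKm ⇒ mmmPgm   [K → m P g]
mmmPgm ⇒ mmmyKgm   [P → y K]
mmmyKgm ⇒ mmmymPggm   [K → m P g]
mmmymPggm ⇒ mmmymySbggm   [P → y S b]
mmmymySbggm ⇒ mmmymyybggm   [S → y]

S ⇒ mmS ⇒ mmKm ⇒ mmmPgm ⇒ mmmyKgm ⇒ mmmymPggm ⇒ mmmymySbggm ⇒ mmmymyybggm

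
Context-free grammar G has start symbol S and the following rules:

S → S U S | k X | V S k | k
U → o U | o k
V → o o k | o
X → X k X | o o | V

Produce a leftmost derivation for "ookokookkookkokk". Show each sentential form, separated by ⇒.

S ⇒ VSk ⇒ ookSk ⇒ ookVSkk ⇒ ookoSkk ⇒ ookokXkk ⇒ ookokXkXkk ⇒ ookokXkXkXkk ⇒ ookokVkXkXkk ⇒ ookokookkXkXkk ⇒ ookokookkVkXkk ⇒ ookokookkookkXkk ⇒ ookokookkookkVkk ⇒ ookokookkookkokk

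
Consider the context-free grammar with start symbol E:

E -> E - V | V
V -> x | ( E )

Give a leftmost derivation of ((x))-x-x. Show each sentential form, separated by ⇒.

E ⇒ E-V   [E -> E - V]
E-V ⇒ E-V-V   [E -> E - V]
E-V-V ⇒ V-V-V   [E -> V]
V-V-V ⇒ (E)-V-V   [V -> ( E )]
(E)-V-V ⇒ (V)-V-V   [E -> V]
(V)-V-V ⇒ ((E))-V-V   [V -> ( E )]
((E))-V-V ⇒ ((V))-V-V   [E -> V]
((V))-V-V ⇒ ((x))-V-V   [V -> x]
((x))-V-V ⇒ ((x))-x-V   [V -> x]
((x))-x-V ⇒ ((x))-x-x   [V -> x]

E ⇒ E-V ⇒ E-V-V ⇒ V-V-V ⇒ (E)-V-V ⇒ (V)-V-V ⇒ ((E))-V-V ⇒ ((V))-V-V ⇒ ((x))-V-V ⇒ ((x))-x-V ⇒ ((x))-x-x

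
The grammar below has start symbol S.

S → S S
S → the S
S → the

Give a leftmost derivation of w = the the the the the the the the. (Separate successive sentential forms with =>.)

S => S S   [S → S S]
S S => S S S   [S → S S]
S S S => S S S S   [S → S S]
S S S S => the S S S S   [S → the S]
the S S S S => the S S S S S   [S → S S]
the S S S S S => the the S S S S S   [S → the S]
the the S S S S S => the the the S S S S S   [S → the S]
the the the S S S S S => the the the the S S S S   [S → the]
the the the the S S S S => the the the the the S S S   [S → the]
the the the the the S S S => the the the the the the S S   [S → the]
the the the the the the S S => the the the the the the the S   [S → the]
the the the the the the the S => the the the the the the the the   [S → the]

S => S S => S S S => S S S S => the S S S S => the S S S S S => the the S S S S S => the the the S S S S S => the the the the S S S S => the the the the the S S S => the the the the the the S S => the the the the the the the S => the the the the the the the the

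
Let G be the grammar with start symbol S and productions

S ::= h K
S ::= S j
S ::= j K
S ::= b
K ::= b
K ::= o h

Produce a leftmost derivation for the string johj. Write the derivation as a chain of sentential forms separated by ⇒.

S ⇒ Sj ⇒ jKj ⇒ johj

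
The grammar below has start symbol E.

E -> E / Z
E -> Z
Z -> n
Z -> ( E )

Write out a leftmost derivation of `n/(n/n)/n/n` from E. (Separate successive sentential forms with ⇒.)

E ⇒ E/Z   [E -> E / Z]
E/Z ⇒ E/Z/Z   [E -> E / Z]
E/Z/Z ⇒ E/Z/Z/Z   [E -> E / Z]
E/Z/Z/Z ⇒ Z/Z/Z/Z   [E -> Z]
Z/Z/Z/Z ⇒ n/Z/Z/Z   [Z -> n]
n/Z/Z/Z ⇒ n/(E)/Z/Z   [Z -> ( E )]
n/(E)/Z/Z ⇒ n/(E/Z)/Z/Z   [E -> E / Z]
n/(E/Z)/Z/Z ⇒ n/(Z/Z)/Z/Z   [E -> Z]
n/(Z/Z)/Z/Z ⇒ n/(n/Z)/Z/Z   [Z -> n]
n/(n/Z)/Z/Z ⇒ n/(n/n)/Z/Z   [Z -> n]
n/(n/n)/Z/Z ⇒ n/(n/n)/n/Z   [Z -> n]
n/(n/n)/n/Z ⇒ n/(n/n)/n/n   [Z -> n]

E ⇒ E/Z ⇒ E/Z/Z ⇒ E/Z/Z/Z ⇒ Z/Z/Z/Z ⇒ n/Z/Z/Z ⇒ n/(E)/Z/Z ⇒ n/(E/Z)/Z/Z ⇒ n/(Z/Z)/Z/Z ⇒ n/(n/Z)/Z/Z ⇒ n/(n/n)/Z/Z ⇒ n/(n/n)/n/Z ⇒ n/(n/n)/n/n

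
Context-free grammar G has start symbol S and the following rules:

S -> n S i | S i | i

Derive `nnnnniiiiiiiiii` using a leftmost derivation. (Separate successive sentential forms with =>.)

S => Si   [S -> S i]
Si => nSii   [S -> n S i]
nSii => nnSiii   [S -> n S i]
nnSiii => nnnSiiii   [S -> n S i]
nnnSiiii => nnnnSiiiii   [S -> n S i]
nnnnSiiiii => nnnnSiiiiii   [S -> S i]
nnnnSiiiiii => nnnnnSiiiiiii   [S -> n S i]
nnnnnSiiiiiii => nnnnnSiiiiiiii   [S -> S i]
nnnnnSiiiiiiii => nnnnnSiiiiiiiii   [S -> S i]
nnnnnSiiiiiiiii => nnnnniiiiiiiiii   [S -> i]

S => Si => nSii => nnSiii => nnnSiiii => nnnnSiiiii => nnnnSiiiiii => nnnnnSiiiiiii => nnnnnSiiiiiiii => nnnnnSiiiiiiiii => nnnnniiiiiiiiii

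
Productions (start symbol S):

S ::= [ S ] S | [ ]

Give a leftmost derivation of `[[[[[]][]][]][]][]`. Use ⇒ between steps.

S ⇒ [S]S ⇒ [[S]S]S ⇒ [[[S]S]S]S ⇒ [[[[S]S]S]S]S ⇒ [[[[[]]S]S]S]S ⇒ [[[[[]][]]S]S]S ⇒ [[[[[]][]][]]S]S ⇒ [[[[[]][]][]][]]S ⇒ [[[[[]][]][]][]][]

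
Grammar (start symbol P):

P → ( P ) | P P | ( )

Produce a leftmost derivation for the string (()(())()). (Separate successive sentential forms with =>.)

P=>(P)=>(PP)=>(PPP)=>(()PP)=>(()(P)P)=>(()(())P)=>(()(())())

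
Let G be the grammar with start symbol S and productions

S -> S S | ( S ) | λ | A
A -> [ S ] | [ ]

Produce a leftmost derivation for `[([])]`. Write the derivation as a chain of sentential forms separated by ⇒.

S⇒A⇒[S]⇒[SS]⇒[(S)S]⇒[(SS)S]⇒[(AS)S]⇒[([]S)S]⇒[([])S]⇒[([])]

S ⇒ A   [S -> A]
A ⇒ [S]   [A -> [ S ]]
[S] ⇒ [SS]   [S -> S S]
[SS] ⇒ [(S)S]   [S -> ( S )]
[(S)S] ⇒ [(SS)S]   [S -> S S]
[(SS)S] ⇒ [(AS)S]   [S -> A]
[(AS)S] ⇒ [([]S)S]   [A -> [ ]]
[([]S)S] ⇒ [([])S]   [S -> λ]
[([])S] ⇒ [([])]   [S -> λ]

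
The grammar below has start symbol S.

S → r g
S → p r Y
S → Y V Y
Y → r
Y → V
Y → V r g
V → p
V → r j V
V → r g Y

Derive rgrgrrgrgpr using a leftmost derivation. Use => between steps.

S => YVY => VrgVY => rgYrgVY => rgVrgrgVY => rgrgYrgrgVY => rgrgrrgrgVY => rgrgrrgrgpY => rgrgrrgrgpr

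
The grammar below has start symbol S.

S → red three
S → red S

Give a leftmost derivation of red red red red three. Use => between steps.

S => red S => red red S => red red red S => red red red red three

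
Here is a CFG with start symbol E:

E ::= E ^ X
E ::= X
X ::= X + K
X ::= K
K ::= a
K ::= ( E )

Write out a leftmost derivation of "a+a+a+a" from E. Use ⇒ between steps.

E ⇒ X ⇒ X+K ⇒ X+K+K ⇒ X+K+K+K ⇒ K+K+K+K ⇒ a+K+K+K ⇒ a+a+K+K ⇒ a+a+a+K ⇒ a+a+a+a

E ⇒ X   [E ::= X]
X ⇒ X+K   [X ::= X + K]
X+K ⇒ X+K+K   [X ::= X + K]
X+K+K ⇒ X+K+K+K   [X ::= X + K]
X+K+K+K ⇒ K+K+K+K   [X ::= K]
K+K+K+K ⇒ a+K+K+K   [K ::= a]
a+K+K+K ⇒ a+a+K+K   [K ::= a]
a+a+K+K ⇒ a+a+a+K   [K ::= a]
a+a+a+K ⇒ a+a+a+a   [K ::= a]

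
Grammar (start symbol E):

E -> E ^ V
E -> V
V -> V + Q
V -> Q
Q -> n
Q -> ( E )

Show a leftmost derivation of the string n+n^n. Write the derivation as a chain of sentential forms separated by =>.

E=>E^V=>V^V=>V+Q^V=>Q+Q^V=>n+Q^V=>n+n^V=>n+n^Q=>n+n^n

E => E^V   [E -> E ^ V]
E^V => V^V   [E -> V]
V^V => V+Q^V   [V -> V + Q]
V+Q^V => Q+Q^V   [V -> Q]
Q+Q^V => n+Q^V   [Q -> n]
n+Q^V => n+n^V   [Q -> n]
n+n^V => n+n^Q   [V -> Q]
n+n^Q => n+n^n   [Q -> n]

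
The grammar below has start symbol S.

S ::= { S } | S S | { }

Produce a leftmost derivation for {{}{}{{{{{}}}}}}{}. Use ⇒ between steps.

S ⇒ SS ⇒ {S}S ⇒ {SS}S ⇒ {{}S}S ⇒ {{}SS}S ⇒ {{}{}S}S ⇒ {{}{}{S}}S ⇒ {{}{}{{S}}}S ⇒ {{}{}{{{S}}}}S ⇒ {{}{}{{{{S}}}}}S ⇒ {{}{}{{{{{}}}}}}S ⇒ {{}{}{{{{{}}}}}}{}

S ⇒ SS   [S ::= S S]
SS ⇒ {S}S   [S ::= { S }]
{S}S ⇒ {SS}S   [S ::= S S]
{SS}S ⇒ {{}S}S   [S ::= { }]
{{}S}S ⇒ {{}SS}S   [S ::= S S]
{{}SS}S ⇒ {{}{}S}S   [S ::= { }]
{{}{}S}S ⇒ {{}{}{S}}S   [S ::= { S }]
{{}{}{S}}S ⇒ {{}{}{{S}}}S   [S ::= { S }]
{{}{}{{S}}}S ⇒ {{}{}{{{S}}}}S   [S ::= { S }]
{{}{}{{{S}}}}S ⇒ {{}{}{{{{S}}}}}S   [S ::= { S }]
{{}{}{{{{S}}}}}S ⇒ {{}{}{{{{{}}}}}}S   [S ::= { }]
{{}{}{{{{{}}}}}}S ⇒ {{}{}{{{{{}}}}}}{}   [S ::= { }]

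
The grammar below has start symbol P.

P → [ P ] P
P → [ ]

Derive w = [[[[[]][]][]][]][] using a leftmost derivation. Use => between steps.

P=>[P]P=>[[P]P]P=>[[[P]P]P]P=>[[[[P]P]P]P]P=>[[[[[]]P]P]P]P=>[[[[[]][]]P]P]P=>[[[[[]][]][]]P]P=>[[[[[]][]][]][]]P=>[[[[[]][]][]][]][]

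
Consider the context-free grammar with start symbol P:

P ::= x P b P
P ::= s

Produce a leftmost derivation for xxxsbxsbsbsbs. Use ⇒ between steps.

P ⇒ xPbP ⇒ xxPbPbP ⇒ xxxPbPbPbP ⇒ xxxsbPbPbP ⇒ xxxsbxPbPbPbP ⇒ xxxsbxsbPbPbP ⇒ xxxsbxsbsbPbP ⇒ xxxsbxsbsbsbP ⇒ xxxsbxsbsbsbs

P ⇒ xPbP   [P ::= x P b P]
xPbP ⇒ xxPbPbP   [P ::= x P b P]
xxPbPbP ⇒ xxxPbPbPbP   [P ::= x P b P]
xxxPbPbPbP ⇒ xxxsbPbPbP   [P ::= s]
xxxsbPbPbP ⇒ xxxsbxPbPbPbP   [P ::= x P b P]
xxxsbxPbPbPbP ⇒ xxxsbxsbPbPbP   [P ::= s]
xxxsbxsbPbPbP ⇒ xxxsbxsbsbPbP   [P ::= s]
xxxsbxsbsbPbP ⇒ xxxsbxsbsbsbP   [P ::= s]
xxxsbxsbsbsbP ⇒ xxxsbxsbsbsbs   [P ::= s]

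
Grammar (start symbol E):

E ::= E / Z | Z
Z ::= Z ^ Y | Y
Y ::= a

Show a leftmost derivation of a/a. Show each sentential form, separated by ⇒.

E ⇒ E/Z ⇒ Z/Z ⇒ Y/Z ⇒ a/Z ⇒ a/Y ⇒ a/a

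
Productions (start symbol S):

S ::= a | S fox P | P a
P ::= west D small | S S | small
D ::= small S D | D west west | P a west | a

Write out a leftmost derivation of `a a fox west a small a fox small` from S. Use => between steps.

S => S fox P => P a fox P => S S a fox P => a S a fox P => a S fox P a fox P => a a fox P a fox P => a a fox west D small a fox P => a a fox west a small a fox P => a a fox west a small a fox small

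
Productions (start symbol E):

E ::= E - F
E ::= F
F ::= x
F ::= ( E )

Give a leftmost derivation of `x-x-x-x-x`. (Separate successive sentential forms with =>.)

E => E-F => E-F-F => E-F-F-F => E-F-F-F-F => F-F-F-F-F => x-F-F-F-F => x-x-F-F-F => x-x-x-F-F => x-x-x-x-F => x-x-x-x-x

E => E-F   [E ::= E - F]
E-F => E-F-F   [E ::= E - F]
E-F-F => E-F-F-F   [E ::= E - F]
E-F-F-F => E-F-F-F-F   [E ::= E - F]
E-F-F-F-F => F-F-F-F-F   [E ::= F]
F-F-F-F-F => x-F-F-F-F   [F ::= x]
x-F-F-F-F => x-x-F-F-F   [F ::= x]
x-x-F-F-F => x-x-x-F-F   [F ::= x]
x-x-x-F-F => x-x-x-x-F   [F ::= x]
x-x-x-x-F => x-x-x-x-x   [F ::= x]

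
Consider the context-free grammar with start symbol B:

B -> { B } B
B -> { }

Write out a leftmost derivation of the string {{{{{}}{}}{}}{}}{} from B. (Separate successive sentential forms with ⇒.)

B⇒{B}B⇒{{B}B}B⇒{{{B}B}B}B⇒{{{{B}B}B}B}B⇒{{{{{}}B}B}B}B⇒{{{{{}}{}}B}B}B⇒{{{{{}}{}}{}}B}B⇒{{{{{}}{}}{}}{}}B⇒{{{{{}}{}}{}}{}}{}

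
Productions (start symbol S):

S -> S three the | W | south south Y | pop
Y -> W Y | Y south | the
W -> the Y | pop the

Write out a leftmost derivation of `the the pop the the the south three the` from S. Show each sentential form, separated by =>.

S => S three the => W three the => the Y three the => the Y south three the => the W Y south three the => the the Y Y south three the => the the W Y Y south three the => the the pop the Y Y south three the => the the pop the the Y south three the => the the pop the the the south three the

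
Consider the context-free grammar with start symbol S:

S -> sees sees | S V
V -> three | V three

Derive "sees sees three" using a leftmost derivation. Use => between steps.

S => S V => sees sees V => sees sees three

S => S V   [S -> S V]
S V => sees sees V   [S -> sees sees]
sees sees V => sees sees three   [V -> three]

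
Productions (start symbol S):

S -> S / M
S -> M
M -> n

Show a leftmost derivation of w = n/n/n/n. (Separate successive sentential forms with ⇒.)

S⇒S/M⇒S/M/M⇒S/M/M/M⇒M/M/M/M⇒n/M/M/M⇒n/n/M/M⇒n/n/n/M⇒n/n/n/n

S ⇒ S/M   [S -> S / M]
S/M ⇒ S/M/M   [S -> S / M]
S/M/M ⇒ S/M/M/M   [S -> S / M]
S/M/M/M ⇒ M/M/M/M   [S -> M]
M/M/M/M ⇒ n/M/M/M   [M -> n]
n/M/M/M ⇒ n/n/M/M   [M -> n]
n/n/M/M ⇒ n/n/n/M   [M -> n]
n/n/n/M ⇒ n/n/n/n   [M -> n]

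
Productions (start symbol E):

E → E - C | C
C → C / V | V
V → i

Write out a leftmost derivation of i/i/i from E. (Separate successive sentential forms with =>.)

E => C   [E → C]
C => C/V   [C → C / V]
C/V => C/V/V   [C → C / V]
C/V/V => V/V/V   [C → V]
V/V/V => i/V/V   [V → i]
i/V/V => i/i/V   [V → i]
i/i/V => i/i/i   [V → i]

E => C => C/V => C/V/V => V/V/V => i/V/V => i/i/V => i/i/i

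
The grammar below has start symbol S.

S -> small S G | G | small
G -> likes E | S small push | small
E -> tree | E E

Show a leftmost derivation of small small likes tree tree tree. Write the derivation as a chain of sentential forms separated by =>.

S => small S G => small small G => small small likes E => small small likes E E => small small likes E E E => small small likes tree E E => small small likes tree tree E => small small likes tree tree tree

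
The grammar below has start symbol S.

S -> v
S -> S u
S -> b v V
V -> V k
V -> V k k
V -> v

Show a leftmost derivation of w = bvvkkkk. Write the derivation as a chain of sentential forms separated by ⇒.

S ⇒ bvV ⇒ bvVkk ⇒ bvVkkk ⇒ bvVkkkk ⇒ bvvkkkk

S ⇒ bvV   [S -> b v V]
bvV ⇒ bvVkk   [V -> V k k]
bvVkk ⇒ bvVkkk   [V -> V k]
bvVkkk ⇒ bvVkkkk   [V -> V k]
bvVkkkk ⇒ bvvkkkk   [V -> v]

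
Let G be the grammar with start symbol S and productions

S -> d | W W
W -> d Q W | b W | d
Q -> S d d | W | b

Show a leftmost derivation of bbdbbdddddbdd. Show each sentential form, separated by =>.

S=>WW=>bWW=>bbWW=>bbdQWW=>bbdWWW=>bbdbWWW=>bbdbbWWW=>bbdbbdWW=>bbdbbddQWW=>bbdbbddSddWW=>bbdbbdddddWW=>bbdbbdddddbWW=>bbdbbdddddbdW=>bbdbbdddddbdd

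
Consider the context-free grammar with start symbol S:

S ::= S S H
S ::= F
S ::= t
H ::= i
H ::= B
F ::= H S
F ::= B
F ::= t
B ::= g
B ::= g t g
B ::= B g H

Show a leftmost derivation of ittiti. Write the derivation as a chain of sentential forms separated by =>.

S=>SSH=>SSHSH=>FSHSH=>HSSHSH=>iSSHSH=>itSHSH=>ittHSH=>ittiSH=>ittitH=>ittiti

S => SSH   [S ::= S S H]
SSH => SSHSH   [S ::= S S H]
SSHSH => FSHSH   [S ::= F]
FSHSH => HSSHSH   [F ::= H S]
HSSHSH => iSSHSH   [H ::= i]
iSSHSH => itSHSH   [S ::= t]
itSHSH => ittHSH   [S ::= t]
ittHSH => ittiSH   [H ::= i]
ittiSH => ittitH   [S ::= t]
ittitH => ittiti   [H ::= i]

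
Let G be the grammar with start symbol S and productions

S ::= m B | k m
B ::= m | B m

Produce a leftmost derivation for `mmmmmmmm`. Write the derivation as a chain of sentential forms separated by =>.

S => mB   [S ::= m B]
mB => mBm   [B ::= B m]
mBm => mBmm   [B ::= B m]
mBmm => mBmmm   [B ::= B m]
mBmmm => mBmmmm   [B ::= B m]
mBmmmm => mBmmmmm   [B ::= B m]
mBmmmmm => mBmmmmmm   [B ::= B m]
mBmmmmmm => mmmmmmmm   [B ::= m]

S => mB => mBm => mBmm => mBmmm => mBmmmm => mBmmmmm => mBmmmmmm => mmmmmmmm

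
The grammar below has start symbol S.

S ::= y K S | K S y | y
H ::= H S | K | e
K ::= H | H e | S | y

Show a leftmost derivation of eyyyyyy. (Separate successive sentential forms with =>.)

S => KSy => HSy => HSSy => eSSy => eKSySy => eHSySy => eHSSySy => eKSSySy => eySSySy => eyySySy => eyyyySy => eyyyyyy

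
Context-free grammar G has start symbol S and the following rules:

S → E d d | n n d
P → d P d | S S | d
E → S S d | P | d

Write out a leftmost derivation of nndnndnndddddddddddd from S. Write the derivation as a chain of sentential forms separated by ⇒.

S ⇒ Edd ⇒ SSddd ⇒ nndSddd ⇒ nndEddddd ⇒ nndPddddd ⇒ nndSSddddd ⇒ nndnndSddddd ⇒ nndnndEddddddd ⇒ nndnndSSdddddddd ⇒ nndnndnndSdddddddd ⇒ nndnndnndEdddddddddd ⇒ nndnndnndddddddddddd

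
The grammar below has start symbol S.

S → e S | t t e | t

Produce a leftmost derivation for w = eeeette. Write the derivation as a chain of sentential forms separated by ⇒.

S ⇒ eS   [S → e S]
eS ⇒ eeS   [S → e S]
eeS ⇒ eeeS   [S → e S]
eeeS ⇒ eeeeS   [S → e S]
eeeeS ⇒ eeeette   [S → t t e]

S ⇒ eS ⇒ eeS ⇒ eeeS ⇒ eeeeS ⇒ eeeette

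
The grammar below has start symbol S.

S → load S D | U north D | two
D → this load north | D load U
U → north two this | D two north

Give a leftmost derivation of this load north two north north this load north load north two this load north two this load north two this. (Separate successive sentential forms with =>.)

S => U north D   [S → U north D]
U north D => D two north north D   [U → D two north]
D two north north D => this load north two north north D   [D → this load north]
this load north two north north D => this load north two north north D load U   [D → D load U]
this load north two north north D load U => this load north two north north D load U load U   [D → D load U]
this load north two north north D load U load U => this load north two north north D load U load U load U   [D → D load U]
this load north two north north D load U load U load U => this load north two north north this load north load U load U load U   [D → this load north]
this load north two north north this load north load U load U load U => this load north two north north this load north load north two this load U load U   [U → north two this]
this load north two north north this load north load north two this load U load U => this load north two north north this load north load north two this load north two this load U   [U → north two this]
this load north two north north this load north load north two this load north two this load U => this load north two north north this load north load north two this load north two this load north two this   [U → north two this]

S => U north D => D two north north D => this load north two north north D => this load north two north north D load U => this load north two north north D load U load U => this load north two north north D load U load U load U => this load north two north north this load north load U load U load U => this load north two north north this load north load north two this load U load U => this load north two north north this load north load north two this load north two this load U => this load north two north north this load north load north two this load north two this load north two this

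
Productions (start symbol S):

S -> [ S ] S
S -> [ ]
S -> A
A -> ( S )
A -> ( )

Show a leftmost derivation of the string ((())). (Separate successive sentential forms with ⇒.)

S ⇒ A ⇒ (S) ⇒ (A) ⇒ ((S)) ⇒ ((A)) ⇒ ((()))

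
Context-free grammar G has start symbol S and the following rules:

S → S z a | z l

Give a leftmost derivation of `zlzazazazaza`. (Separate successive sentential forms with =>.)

S=>Sza=>Szaza=>Szazaza=>Szazazaza=>Szazazazaza=>zlzazazazaza

S => Sza   [S → S z a]
Sza => Szaza   [S → S z a]
Szaza => Szazaza   [S → S z a]
Szazaza => Szazazaza   [S → S z a]
Szazazaza => Szazazazaza   [S → S z a]
Szazazazaza => zlzazazazaza   [S → z l]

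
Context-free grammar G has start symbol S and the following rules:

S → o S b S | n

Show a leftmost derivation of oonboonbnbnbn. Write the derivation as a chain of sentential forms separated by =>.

S => oSbS   [S → o S b S]
oSbS => ooSbSbS   [S → o S b S]
ooSbSbS => oonbSbS   [S → n]
oonbSbS => oonboSbSbS   [S → o S b S]
oonboSbSbS => oonbooSbSbSbS   [S → o S b S]
oonbooSbSbSbS => oonboonbSbSbS   [S → n]
oonboonbSbSbS => oonboonbnbSbS   [S → n]
oonboonbnbSbS => oonboonbnbnbS   [S → n]
oonboonbnbnbS => oonboonbnbnbn   [S → n]

S => oSbS => ooSbSbS => oonbSbS => oonboSbSbS => oonbooSbSbSbS => oonboonbSbSbS => oonboonbnbSbS => oonboonbnbnbS => oonboonbnbnbn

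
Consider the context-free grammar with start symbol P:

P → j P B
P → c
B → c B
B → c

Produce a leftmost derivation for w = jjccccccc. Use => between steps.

P => jPB => jjPBB => jjcBB => jjccBB => jjcccBB => jjccccBB => jjcccccBB => jjccccccB => jjccccccc

P => jPB   [P → j P B]
jPB => jjPBB   [P → j P B]
jjPBB => jjcBB   [P → c]
jjcBB => jjccBB   [B → c B]
jjccBB => jjcccBB   [B → c B]
jjcccBB => jjccccBB   [B → c B]
jjccccBB => jjcccccBB   [B → c B]
jjcccccBB => jjccccccB   [B → c]
jjccccccB => jjccccccc   [B → c]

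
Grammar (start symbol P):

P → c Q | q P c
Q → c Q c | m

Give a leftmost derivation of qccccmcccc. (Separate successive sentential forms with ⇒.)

P ⇒ qPc ⇒ qcQc ⇒ qccQcc ⇒ qcccQccc ⇒ qccccQcccc ⇒ qccccmcccc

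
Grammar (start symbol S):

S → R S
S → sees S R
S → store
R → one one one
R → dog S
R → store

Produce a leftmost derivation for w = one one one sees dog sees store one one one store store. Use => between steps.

S => R S => one one one S => one one one sees S R => one one one sees R S R => one one one sees dog S S R => one one one sees dog sees S R S R => one one one sees dog sees store R S R => one one one sees dog sees store one one one S R => one one one sees dog sees store one one one store R => one one one sees dog sees store one one one store store

S => R S   [S → R S]
R S => one one one S   [R → one one one]
one one one S => one one one sees S R   [S → sees S R]
one one one sees S R => one one one sees R S R   [S → R S]
one one one sees R S R => one one one sees dog S S R   [R → dog S]
one one one sees dog S S R => one one one sees dog sees S R S R   [S → sees S R]
one one one sees dog sees S R S R => one one one sees dog sees store R S R   [S → store]
one one one sees dog sees store R S R => one one one sees dog sees store one one one S R   [R → one one one]
one one one sees dog sees store one one one S R => one one one sees dog sees store one one one store R   [S → store]
one one one sees dog sees store one one one store R => one one one sees dog sees store one one one store store   [R → store]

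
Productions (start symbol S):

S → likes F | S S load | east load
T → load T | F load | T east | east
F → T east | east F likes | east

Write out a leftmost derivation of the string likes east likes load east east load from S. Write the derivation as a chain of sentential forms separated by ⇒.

S ⇒ S S load ⇒ likes F S load ⇒ likes east S load ⇒ likes east likes F load ⇒ likes east likes T east load ⇒ likes east likes load T east load ⇒ likes east likes load east east load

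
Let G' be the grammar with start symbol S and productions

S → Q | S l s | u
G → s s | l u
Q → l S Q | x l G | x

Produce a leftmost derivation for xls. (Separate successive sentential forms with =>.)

S => Sls   [S → S l s]
Sls => Qls   [S → Q]
Qls => xls   [Q → x]

S => Sls => Qls => xls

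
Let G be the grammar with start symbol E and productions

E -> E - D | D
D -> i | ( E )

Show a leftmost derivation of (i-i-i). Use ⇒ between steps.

E⇒D⇒(E)⇒(E-D)⇒(E-D-D)⇒(D-D-D)⇒(i-D-D)⇒(i-i-D)⇒(i-i-i)

E ⇒ D   [E -> D]
D ⇒ (E)   [D -> ( E )]
(E) ⇒ (E-D)   [E -> E - D]
(E-D) ⇒ (E-D-D)   [E -> E - D]
(E-D-D) ⇒ (D-D-D)   [E -> D]
(D-D-D) ⇒ (i-D-D)   [D -> i]
(i-D-D) ⇒ (i-i-D)   [D -> i]
(i-i-D) ⇒ (i-i-i)   [D -> i]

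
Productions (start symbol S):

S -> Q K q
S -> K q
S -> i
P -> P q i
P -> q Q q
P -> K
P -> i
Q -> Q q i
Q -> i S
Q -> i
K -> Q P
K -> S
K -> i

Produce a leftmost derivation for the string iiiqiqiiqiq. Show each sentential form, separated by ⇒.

S ⇒ QKq ⇒ iSKq ⇒ iQKqKq ⇒ iiKqKq ⇒ iiQPqKq ⇒ iiQqiPqKq ⇒ iiQqiqiPqKq ⇒ iiiqiqiPqKq ⇒ iiiqiqiiqKq ⇒ iiiqiqiiqiq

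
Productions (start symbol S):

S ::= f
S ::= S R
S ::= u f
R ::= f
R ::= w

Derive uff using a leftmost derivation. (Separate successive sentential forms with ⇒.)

S ⇒ SR ⇒ ufR ⇒ uff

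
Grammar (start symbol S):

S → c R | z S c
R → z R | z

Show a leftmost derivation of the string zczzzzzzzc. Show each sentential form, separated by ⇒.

S ⇒ zSc ⇒ zcRc ⇒ zczRc ⇒ zczzRc ⇒ zczzzRc ⇒ zczzzzRc ⇒ zczzzzzRc ⇒ zczzzzzzRc ⇒ zczzzzzzzc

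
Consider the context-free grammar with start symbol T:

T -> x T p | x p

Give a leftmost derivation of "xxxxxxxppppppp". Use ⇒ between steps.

T ⇒ xTp ⇒ xxTpp ⇒ xxxTppp ⇒ xxxxTpppp ⇒ xxxxxTppppp ⇒ xxxxxxTpppppp ⇒ xxxxxxxppppppp

T ⇒ xTp   [T -> x T p]
xTp ⇒ xxTpp   [T -> x T p]
xxTpp ⇒ xxxTppp   [T -> x T p]
xxxTppp ⇒ xxxxTpppp   [T -> x T p]
xxxxTpppp ⇒ xxxxxTppppp   [T -> x T p]
xxxxxTppppp ⇒ xxxxxxTpppppp   [T -> x T p]
xxxxxxTpppppp ⇒ xxxxxxxppppppp   [T -> x p]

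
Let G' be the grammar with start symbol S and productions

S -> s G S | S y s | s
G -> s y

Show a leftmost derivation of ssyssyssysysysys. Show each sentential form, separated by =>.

S => Sys   [S -> S y s]
Sys => Sysys   [S -> S y s]
Sysys => sGSysys   [S -> s G S]
sGSysys => ssySysys   [G -> s y]
ssySysys => ssySysysys   [S -> S y s]
ssySysysys => ssysGSysysys   [S -> s G S]
ssysGSysysys => ssyssySysysys   [G -> s y]
ssyssySysysys => ssyssysGSysysys   [S -> s G S]
ssyssysGSysysys => ssyssyssySysysys   [G -> s y]
ssyssyssySysysys => ssyssyssysysysys   [S -> s]

S => Sys => Sysys => sGSysys => ssySysys => ssySysysys => ssysGSysysys => ssyssySysysys => ssyssysGSysysys => ssyssyssySysysys => ssyssyssysysysys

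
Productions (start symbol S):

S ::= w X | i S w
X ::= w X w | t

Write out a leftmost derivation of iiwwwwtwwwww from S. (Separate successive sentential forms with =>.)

S => iSw => iiSww => iiwXww => iiwwXwww => iiwwwXwwww => iiwwwwXwwwww => iiwwwwtwwwww

S => iSw   [S ::= i S w]
iSw => iiSww   [S ::= i S w]
iiSww => iiwXww   [S ::= w X]
iiwXww => iiwwXwww   [X ::= w X w]
iiwwXwww => iiwwwXwwww   [X ::= w X w]
iiwwwXwwww => iiwwwwXwwwww   [X ::= w X w]
iiwwwwXwwwww => iiwwwwtwwwww   [X ::= t]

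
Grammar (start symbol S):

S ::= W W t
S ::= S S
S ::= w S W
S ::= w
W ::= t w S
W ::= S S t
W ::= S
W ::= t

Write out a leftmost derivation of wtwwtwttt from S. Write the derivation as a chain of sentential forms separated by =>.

S => wSW => wWWtW => wtWtW => wtSSttW => wtwSWSttW => wtwwWSttW => wtwwtSttW => wtwwtwttW => wtwwtwttt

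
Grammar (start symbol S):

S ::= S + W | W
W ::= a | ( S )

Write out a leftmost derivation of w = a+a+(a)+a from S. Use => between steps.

S => S+W   [S ::= S + W]
S+W => S+W+W   [S ::= S + W]
S+W+W => S+W+W+W   [S ::= S + W]
S+W+W+W => W+W+W+W   [S ::= W]
W+W+W+W => a+W+W+W   [W ::= a]
a+W+W+W => a+a+W+W   [W ::= a]
a+a+W+W => a+a+(S)+W   [W ::= ( S )]
a+a+(S)+W => a+a+(W)+W   [S ::= W]
a+a+(W)+W => a+a+(a)+W   [W ::= a]
a+a+(a)+W => a+a+(a)+a   [W ::= a]

S => S+W => S+W+W => S+W+W+W => W+W+W+W => a+W+W+W => a+a+W+W => a+a+(S)+W => a+a+(W)+W => a+a+(a)+W => a+a+(a)+a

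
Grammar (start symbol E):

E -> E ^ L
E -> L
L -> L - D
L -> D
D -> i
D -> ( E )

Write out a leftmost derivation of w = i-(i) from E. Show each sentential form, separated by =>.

E => L   [E -> L]
L => L-D   [L -> L - D]
L-D => D-D   [L -> D]
D-D => i-D   [D -> i]
i-D => i-(E)   [D -> ( E )]
i-(E) => i-(L)   [E -> L]
i-(L) => i-(D)   [L -> D]
i-(D) => i-(i)   [D -> i]

E => L => L-D => D-D => i-D => i-(E) => i-(L) => i-(D) => i-(i)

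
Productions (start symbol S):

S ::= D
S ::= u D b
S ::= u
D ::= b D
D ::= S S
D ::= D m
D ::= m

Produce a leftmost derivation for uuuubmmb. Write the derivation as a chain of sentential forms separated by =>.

S => uDb   [S ::= u D b]
uDb => uSSb   [D ::= S S]
uSSb => uuDbSb   [S ::= u D b]
uuDbSb => uuSSbSb   [D ::= S S]
uuSSbSb => uuuSbSb   [S ::= u]
uuuSbSb => uuuubSb   [S ::= u]
uuuubSb => uuuubDb   [S ::= D]
uuuubDb => uuuubDmb   [D ::= D m]
uuuubDmb => uuuubmmb   [D ::= m]

S=>uDb=>uSSb=>uuDbSb=>uuSSbSb=>uuuSbSb=>uuuubSb=>uuuubDb=>uuuubDmb=>uuuubmmb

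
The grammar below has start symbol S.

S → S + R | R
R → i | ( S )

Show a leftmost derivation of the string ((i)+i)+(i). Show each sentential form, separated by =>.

S => S+R   [S → S + R]
S+R => R+R   [S → R]
R+R => (S)+R   [R → ( S )]
(S)+R => (S+R)+R   [S → S + R]
(S+R)+R => (R+R)+R   [S → R]
(R+R)+R => ((S)+R)+R   [R → ( S )]
((S)+R)+R => ((R)+R)+R   [S → R]
((R)+R)+R => ((i)+R)+R   [R → i]
((i)+R)+R => ((i)+i)+R   [R → i]
((i)+i)+R => ((i)+i)+(S)   [R → ( S )]
((i)+i)+(S) => ((i)+i)+(R)   [S → R]
((i)+i)+(R) => ((i)+i)+(i)   [R → i]

S=>S+R=>R+R=>(S)+R=>(S+R)+R=>(R+R)+R=>((S)+R)+R=>((R)+R)+R=>((i)+R)+R=>((i)+i)+R=>((i)+i)+(S)=>((i)+i)+(R)=>((i)+i)+(i)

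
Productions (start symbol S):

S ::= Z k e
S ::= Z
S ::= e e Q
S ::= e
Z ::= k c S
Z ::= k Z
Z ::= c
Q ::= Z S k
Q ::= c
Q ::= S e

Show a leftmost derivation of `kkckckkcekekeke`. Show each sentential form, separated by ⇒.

S ⇒ Zke   [S ::= Z k e]
Zke ⇒ kZke   [Z ::= k Z]
kZke ⇒ kkcSke   [Z ::= k c S]
kkcSke ⇒ kkcZkeke   [S ::= Z k e]
kkcZkeke ⇒ kkckcSkeke   [Z ::= k c S]
kkckcSkeke ⇒ kkckcZkekeke   [S ::= Z k e]
kkckcZkekeke ⇒ kkckckZkekeke   [Z ::= k Z]
kkckckZkekeke ⇒ kkckckkcSkekeke   [Z ::= k c S]
kkckckkcSkekeke ⇒ kkckckkcekekeke   [S ::= e]

S⇒Zke⇒kZke⇒kkcSke⇒kkcZkeke⇒kkckcSkeke⇒kkckcZkekeke⇒kkckckZkekeke⇒kkckckkcSkekeke⇒kkckckkcekekeke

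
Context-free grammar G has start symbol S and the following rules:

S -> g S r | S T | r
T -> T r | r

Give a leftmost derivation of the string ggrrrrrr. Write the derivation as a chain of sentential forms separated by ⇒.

S ⇒ gSr ⇒ gSTr ⇒ gSTTr ⇒ ggSrTTr ⇒ ggSTrTTr ⇒ ggrTrTTr ⇒ ggrrrTTr ⇒ ggrrrrTr ⇒ ggrrrrrr

S ⇒ gSr   [S -> g S r]
gSr ⇒ gSTr   [S -> S T]
gSTr ⇒ gSTTr   [S -> S T]
gSTTr ⇒ ggSrTTr   [S -> g S r]
ggSrTTr ⇒ ggSTrTTr   [S -> S T]
ggSTrTTr ⇒ ggrTrTTr   [S -> r]
ggrTrTTr ⇒ ggrrrTTr   [T -> r]
ggrrrTTr ⇒ ggrrrrTr   [T -> r]
ggrrrrTr ⇒ ggrrrrrr   [T -> r]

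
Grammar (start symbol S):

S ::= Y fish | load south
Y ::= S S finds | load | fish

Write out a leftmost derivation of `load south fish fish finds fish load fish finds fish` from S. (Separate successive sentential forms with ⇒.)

S ⇒ Y fish ⇒ S S finds fish ⇒ Y fish S finds fish ⇒ S S finds fish S finds fish ⇒ load south S finds fish S finds fish ⇒ load south Y fish finds fish S finds fish ⇒ load south fish fish finds fish S finds fish ⇒ load south fish fish finds fish Y fish finds fish ⇒ load south fish fish finds fish load fish finds fish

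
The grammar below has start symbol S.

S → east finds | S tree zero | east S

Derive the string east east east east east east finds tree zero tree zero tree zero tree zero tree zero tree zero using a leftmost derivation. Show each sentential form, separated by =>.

S => S tree zero => east S tree zero => east S tree zero tree zero => east east S tree zero tree zero => east east east S tree zero tree zero => east east east S tree zero tree zero tree zero => east east east east S tree zero tree zero tree zero => east east east east east S tree zero tree zero tree zero => east east east east east S tree zero tree zero tree zero tree zero => east east east east east S tree zero tree zero tree zero tree zero tree zero => east east east east east S tree zero tree zero tree zero tree zero tree zero tree zero => east east east east east east finds tree zero tree zero tree zero tree zero tree zero tree zero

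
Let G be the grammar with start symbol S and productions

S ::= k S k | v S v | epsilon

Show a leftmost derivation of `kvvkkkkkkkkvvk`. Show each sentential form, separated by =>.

S => kSk   [S ::= k S k]
kSk => kvSvk   [S ::= v S v]
kvSvk => kvvSvvk   [S ::= v S v]
kvvSvvk => kvvkSkvvk   [S ::= k S k]
kvvkSkvvk => kvvkkSkkvvk   [S ::= k S k]
kvvkkSkkvvk => kvvkkkSkkkvvk   [S ::= k S k]
kvvkkkSkkkvvk => kvvkkkkSkkkkvvk   [S ::= k S k]
kvvkkkkSkkkkvvk => kvvkkkkkkkkvvk   [S ::= epsilon]

S => kSk => kvSvk => kvvSvvk => kvvkSkvvk => kvvkkSkkvvk => kvvkkkSkkkvvk => kvvkkkkSkkkkvvk => kvvkkkkkkkkvvk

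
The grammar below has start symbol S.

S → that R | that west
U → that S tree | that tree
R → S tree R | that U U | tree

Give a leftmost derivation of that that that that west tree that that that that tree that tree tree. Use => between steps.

S => that R   [S → that R]
that R => that that U U   [R → that U U]
that that U U => that that that S tree U   [U → that S tree]
that that that S tree U => that that that that west tree U   [S → that west]
that that that that west tree U => that that that that west tree that S tree   [U → that S tree]
that that that that west tree that S tree => that that that that west tree that that R tree   [S → that R]
that that that that west tree that that R tree => that that that that west tree that that that U U tree   [R → that U U]
that that that that west tree that that that U U tree => that that that that west tree that that that that tree U tree   [U → that tree]
that that that that west tree that that that that tree U tree => that that that that west tree that that that that tree that tree tree   [U → that tree]

S => that R => that that U U => that that that S tree U => that that that that west tree U => that that that that west tree that S tree => that that that that west tree that that R tree => that that that that west tree that that that U U tree => that that that that west tree that that that that tree U tree => that that that that west tree that that that that tree that tree tree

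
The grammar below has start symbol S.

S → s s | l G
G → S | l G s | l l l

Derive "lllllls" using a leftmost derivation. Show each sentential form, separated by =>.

S => lG => lS => llG => lllGs => lllllls

S => lG   [S → l G]
lG => lS   [G → S]
lS => llG   [S → l G]
llG => lllGs   [G → l G s]
lllGs => lllllls   [G → l l l]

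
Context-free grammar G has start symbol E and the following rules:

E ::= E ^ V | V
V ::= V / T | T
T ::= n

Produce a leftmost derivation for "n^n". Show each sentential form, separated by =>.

E => E^V => V^V => T^V => n^V => n^T => n^n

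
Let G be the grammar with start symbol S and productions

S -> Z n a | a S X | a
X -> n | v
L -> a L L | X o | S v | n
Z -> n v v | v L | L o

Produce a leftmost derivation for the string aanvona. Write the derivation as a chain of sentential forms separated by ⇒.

S⇒Zna⇒Lona⇒Svona⇒aSXvona⇒aaXvona⇒aanvona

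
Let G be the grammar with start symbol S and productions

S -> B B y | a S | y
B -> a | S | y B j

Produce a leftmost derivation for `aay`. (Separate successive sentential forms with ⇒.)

S ⇒ BBy ⇒ aBy ⇒ aay

S ⇒ BBy   [S -> B B y]
BBy ⇒ aBy   [B -> a]
aBy ⇒ aay   [B -> a]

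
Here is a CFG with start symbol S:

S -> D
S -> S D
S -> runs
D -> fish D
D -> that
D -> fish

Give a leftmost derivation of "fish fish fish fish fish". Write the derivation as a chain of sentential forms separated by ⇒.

S ⇒ D   [S -> D]
D ⇒ fish D   [D -> fish D]
fish D ⇒ fish fish D   [D -> fish D]
fish fish D ⇒ fish fish fish D   [D -> fish D]
fish fish fish D ⇒ fish fish fish fish D   [D -> fish D]
fish fish fish fish D ⇒ fish fish fish fish fish   [D -> fish]

S ⇒ D ⇒ fish D ⇒ fish fish D ⇒ fish fish fish D ⇒ fish fish fish fish D ⇒ fish fish fish fish fish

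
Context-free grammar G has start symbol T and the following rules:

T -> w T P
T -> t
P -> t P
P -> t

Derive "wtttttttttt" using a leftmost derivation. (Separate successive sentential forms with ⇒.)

T ⇒ wTP ⇒ wtP ⇒ wttP ⇒ wtttP ⇒ wttttP ⇒ wtttttP ⇒ wttttttP ⇒ wtttttttP ⇒ wttttttttP ⇒ wtttttttttP ⇒ wtttttttttt

T ⇒ wTP   [T -> w T P]
wTP ⇒ wtP   [T -> t]
wtP ⇒ wttP   [P -> t P]
wttP ⇒ wtttP   [P -> t P]
wtttP ⇒ wttttP   [P -> t P]
wttttP ⇒ wtttttP   [P -> t P]
wtttttP ⇒ wttttttP   [P -> t P]
wttttttP ⇒ wtttttttP   [P -> t P]
wtttttttP ⇒ wttttttttP   [P -> t P]
wttttttttP ⇒ wtttttttttP   [P -> t P]
wtttttttttP ⇒ wtttttttttt   [P -> t]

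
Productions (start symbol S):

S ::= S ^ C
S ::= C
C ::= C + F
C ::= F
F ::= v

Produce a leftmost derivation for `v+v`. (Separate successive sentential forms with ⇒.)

S ⇒ C ⇒ C+F ⇒ F+F ⇒ v+F ⇒ v+v

S ⇒ C   [S ::= C]
C ⇒ C+F   [C ::= C + F]
C+F ⇒ F+F   [C ::= F]
F+F ⇒ v+F   [F ::= v]
v+F ⇒ v+v   [F ::= v]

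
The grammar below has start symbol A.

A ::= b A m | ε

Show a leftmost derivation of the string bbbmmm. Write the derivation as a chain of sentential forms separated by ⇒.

A ⇒ bAm   [A ::= b A m]
bAm ⇒ bbAmm   [A ::= b A m]
bbAmm ⇒ bbbAmmm   [A ::= b A m]
bbbAmmm ⇒ bbbmmm   [A ::= ε]

A ⇒ bAm ⇒ bbAmm ⇒ bbbAmmm ⇒ bbbmmm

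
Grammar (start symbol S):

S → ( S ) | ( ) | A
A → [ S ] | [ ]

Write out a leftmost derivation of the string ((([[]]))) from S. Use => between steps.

S => (S)   [S → ( S )]
(S) => ((S))   [S → ( S )]
((S)) => (((S)))   [S → ( S )]
(((S))) => (((A)))   [S → A]
(((A))) => ((([S])))   [A → [ S ]]
((([S]))) => ((([A])))   [S → A]
((([A]))) => ((([[]])))   [A → [ ]]

S => (S) => ((S)) => (((S))) => (((A))) => ((([S]))) => ((([A]))) => ((([[]])))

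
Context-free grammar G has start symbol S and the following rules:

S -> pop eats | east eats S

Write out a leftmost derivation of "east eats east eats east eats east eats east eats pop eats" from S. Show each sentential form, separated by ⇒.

S ⇒ east eats S ⇒ east eats east eats S ⇒ east eats east eats east eats S ⇒ east eats east eats east eats east eats S ⇒ east eats east eats east eats east eats east eats S ⇒ east eats east eats east eats east eats east eats pop eats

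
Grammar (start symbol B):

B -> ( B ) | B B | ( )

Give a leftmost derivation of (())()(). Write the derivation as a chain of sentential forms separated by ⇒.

B⇒BB⇒BBB⇒(B)BB⇒(())BB⇒(())()B⇒(())()()

B ⇒ BB   [B -> B B]
BB ⇒ BBB   [B -> B B]
BBB ⇒ (B)BB   [B -> ( B )]
(B)BB ⇒ (())BB   [B -> ( )]
(())BB ⇒ (())()B   [B -> ( )]
(())()B ⇒ (())()()   [B -> ( )]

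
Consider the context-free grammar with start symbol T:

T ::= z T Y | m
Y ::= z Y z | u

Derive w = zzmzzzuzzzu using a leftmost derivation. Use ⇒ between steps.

T ⇒ zTY ⇒ zzTYY ⇒ zzmYY ⇒ zzmzYzY ⇒ zzmzzYzzY ⇒ zzmzzzYzzzY ⇒ zzmzzzuzzzY ⇒ zzmzzzuzzzu

T ⇒ zTY   [T ::= z T Y]
zTY ⇒ zzTYY   [T ::= z T Y]
zzTYY ⇒ zzmYY   [T ::= m]
zzmYY ⇒ zzmzYzY   [Y ::= z Y z]
zzmzYzY ⇒ zzmzzYzzY   [Y ::= z Y z]
zzmzzYzzY ⇒ zzmzzzYzzzY   [Y ::= z Y z]
zzmzzzYzzzY ⇒ zzmzzzuzzzY   [Y ::= u]
zzmzzzuzzzY ⇒ zzmzzzuzzzu   [Y ::= u]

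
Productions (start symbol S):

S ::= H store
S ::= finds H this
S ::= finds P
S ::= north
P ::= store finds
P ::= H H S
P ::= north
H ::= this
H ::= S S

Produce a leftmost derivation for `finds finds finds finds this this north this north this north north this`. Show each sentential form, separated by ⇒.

S ⇒ finds H this   [S ::= finds H this]
finds H this ⇒ finds S S this   [H ::= S S]
finds S S this ⇒ finds finds P S this   [S ::= finds P]
finds finds P S this ⇒ finds finds H H S S this   [P ::= H H S]
finds finds H H S S this ⇒ finds finds S S H S S this   [H ::= S S]
finds finds S S H S S this ⇒ finds finds finds H this S H S S this   [S ::= finds H this]
finds finds finds H this S H S S this ⇒ finds finds finds S S this S H S S this   [H ::= S S]
finds finds finds S S this S H S S this ⇒ finds finds finds finds H this S this S H S S this   [S ::= finds H this]
finds finds finds finds H this S this S H S S this ⇒ finds finds finds finds this this S this S H S S this   [H ::= this]
finds finds finds finds this this S this S H S S this ⇒ finds finds finds finds this this north this S H S S this   [S ::= north]
finds finds finds finds this this north this S H S S this ⇒ finds finds finds finds this this north this north H S S this   [S ::= north]
finds finds finds finds this this north this north H S S this ⇒ finds finds finds finds this this north this north this S S this   [H ::= this]
finds finds finds finds this this north this north this S S this ⇒ finds finds finds finds this this north this north this north S this   [S ::= north]
finds finds finds finds this this north this north this north S this ⇒ finds finds finds finds this this north this north this north north this   [S ::= north]

S ⇒ finds H this ⇒ finds S S this ⇒ finds finds P S this ⇒ finds finds H H S S this ⇒ finds finds S S H S S this ⇒ finds finds finds H this S H S S this ⇒ finds finds finds S S this S H S S this ⇒ finds finds finds finds H this S this S H S S this ⇒ finds finds finds finds this this S this S H S S this ⇒ finds finds finds finds this this north this S H S S this ⇒ finds finds finds finds this this north this north H S S this ⇒ finds finds finds finds this this north this north this S S this ⇒ finds finds finds finds this this north this north this north S this ⇒ finds finds finds finds this this north this north this north north this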